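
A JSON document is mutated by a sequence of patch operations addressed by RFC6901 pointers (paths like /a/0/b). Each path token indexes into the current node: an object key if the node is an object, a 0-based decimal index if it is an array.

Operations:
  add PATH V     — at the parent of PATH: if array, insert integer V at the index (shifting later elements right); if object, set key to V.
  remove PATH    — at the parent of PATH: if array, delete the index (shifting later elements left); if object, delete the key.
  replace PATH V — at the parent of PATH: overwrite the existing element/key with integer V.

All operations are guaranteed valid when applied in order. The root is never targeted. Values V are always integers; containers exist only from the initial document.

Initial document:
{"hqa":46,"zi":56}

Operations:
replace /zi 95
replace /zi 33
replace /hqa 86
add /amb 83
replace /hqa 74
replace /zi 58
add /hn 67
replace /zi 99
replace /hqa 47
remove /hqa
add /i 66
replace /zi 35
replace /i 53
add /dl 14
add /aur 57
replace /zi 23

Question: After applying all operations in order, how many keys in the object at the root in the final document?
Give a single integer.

After op 1 (replace /zi 95): {"hqa":46,"zi":95}
After op 2 (replace /zi 33): {"hqa":46,"zi":33}
After op 3 (replace /hqa 86): {"hqa":86,"zi":33}
After op 4 (add /amb 83): {"amb":83,"hqa":86,"zi":33}
After op 5 (replace /hqa 74): {"amb":83,"hqa":74,"zi":33}
After op 6 (replace /zi 58): {"amb":83,"hqa":74,"zi":58}
After op 7 (add /hn 67): {"amb":83,"hn":67,"hqa":74,"zi":58}
After op 8 (replace /zi 99): {"amb":83,"hn":67,"hqa":74,"zi":99}
After op 9 (replace /hqa 47): {"amb":83,"hn":67,"hqa":47,"zi":99}
After op 10 (remove /hqa): {"amb":83,"hn":67,"zi":99}
After op 11 (add /i 66): {"amb":83,"hn":67,"i":66,"zi":99}
After op 12 (replace /zi 35): {"amb":83,"hn":67,"i":66,"zi":35}
After op 13 (replace /i 53): {"amb":83,"hn":67,"i":53,"zi":35}
After op 14 (add /dl 14): {"amb":83,"dl":14,"hn":67,"i":53,"zi":35}
After op 15 (add /aur 57): {"amb":83,"aur":57,"dl":14,"hn":67,"i":53,"zi":35}
After op 16 (replace /zi 23): {"amb":83,"aur":57,"dl":14,"hn":67,"i":53,"zi":23}
Size at the root: 6

Answer: 6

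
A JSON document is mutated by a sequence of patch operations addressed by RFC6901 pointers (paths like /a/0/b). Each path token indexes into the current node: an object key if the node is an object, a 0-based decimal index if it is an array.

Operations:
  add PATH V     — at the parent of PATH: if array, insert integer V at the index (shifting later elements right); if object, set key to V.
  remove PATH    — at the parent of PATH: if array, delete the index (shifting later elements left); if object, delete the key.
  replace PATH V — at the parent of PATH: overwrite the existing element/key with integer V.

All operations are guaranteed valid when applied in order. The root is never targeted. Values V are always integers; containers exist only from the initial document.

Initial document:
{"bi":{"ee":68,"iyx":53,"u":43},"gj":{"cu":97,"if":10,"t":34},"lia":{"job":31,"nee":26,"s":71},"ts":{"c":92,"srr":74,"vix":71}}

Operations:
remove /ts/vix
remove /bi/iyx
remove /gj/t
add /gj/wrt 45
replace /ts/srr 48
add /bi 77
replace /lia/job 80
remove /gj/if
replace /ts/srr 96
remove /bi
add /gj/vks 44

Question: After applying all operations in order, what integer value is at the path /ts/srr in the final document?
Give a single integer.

Answer: 96

Derivation:
After op 1 (remove /ts/vix): {"bi":{"ee":68,"iyx":53,"u":43},"gj":{"cu":97,"if":10,"t":34},"lia":{"job":31,"nee":26,"s":71},"ts":{"c":92,"srr":74}}
After op 2 (remove /bi/iyx): {"bi":{"ee":68,"u":43},"gj":{"cu":97,"if":10,"t":34},"lia":{"job":31,"nee":26,"s":71},"ts":{"c":92,"srr":74}}
After op 3 (remove /gj/t): {"bi":{"ee":68,"u":43},"gj":{"cu":97,"if":10},"lia":{"job":31,"nee":26,"s":71},"ts":{"c":92,"srr":74}}
After op 4 (add /gj/wrt 45): {"bi":{"ee":68,"u":43},"gj":{"cu":97,"if":10,"wrt":45},"lia":{"job":31,"nee":26,"s":71},"ts":{"c":92,"srr":74}}
After op 5 (replace /ts/srr 48): {"bi":{"ee":68,"u":43},"gj":{"cu":97,"if":10,"wrt":45},"lia":{"job":31,"nee":26,"s":71},"ts":{"c":92,"srr":48}}
After op 6 (add /bi 77): {"bi":77,"gj":{"cu":97,"if":10,"wrt":45},"lia":{"job":31,"nee":26,"s":71},"ts":{"c":92,"srr":48}}
After op 7 (replace /lia/job 80): {"bi":77,"gj":{"cu":97,"if":10,"wrt":45},"lia":{"job":80,"nee":26,"s":71},"ts":{"c":92,"srr":48}}
After op 8 (remove /gj/if): {"bi":77,"gj":{"cu":97,"wrt":45},"lia":{"job":80,"nee":26,"s":71},"ts":{"c":92,"srr":48}}
After op 9 (replace /ts/srr 96): {"bi":77,"gj":{"cu":97,"wrt":45},"lia":{"job":80,"nee":26,"s":71},"ts":{"c":92,"srr":96}}
After op 10 (remove /bi): {"gj":{"cu":97,"wrt":45},"lia":{"job":80,"nee":26,"s":71},"ts":{"c":92,"srr":96}}
After op 11 (add /gj/vks 44): {"gj":{"cu":97,"vks":44,"wrt":45},"lia":{"job":80,"nee":26,"s":71},"ts":{"c":92,"srr":96}}
Value at /ts/srr: 96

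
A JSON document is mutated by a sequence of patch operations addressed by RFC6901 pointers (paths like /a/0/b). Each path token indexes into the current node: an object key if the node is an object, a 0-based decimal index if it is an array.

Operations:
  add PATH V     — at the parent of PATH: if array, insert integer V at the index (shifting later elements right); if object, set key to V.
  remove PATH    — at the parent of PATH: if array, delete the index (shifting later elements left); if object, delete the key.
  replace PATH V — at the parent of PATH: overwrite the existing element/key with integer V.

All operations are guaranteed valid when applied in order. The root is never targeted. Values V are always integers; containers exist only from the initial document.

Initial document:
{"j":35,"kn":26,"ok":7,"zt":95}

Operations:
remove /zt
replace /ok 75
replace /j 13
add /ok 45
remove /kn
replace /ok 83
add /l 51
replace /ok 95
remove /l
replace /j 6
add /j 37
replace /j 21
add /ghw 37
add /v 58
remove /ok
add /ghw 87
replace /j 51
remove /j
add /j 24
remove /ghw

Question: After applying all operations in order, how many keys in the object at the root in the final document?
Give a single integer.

After op 1 (remove /zt): {"j":35,"kn":26,"ok":7}
After op 2 (replace /ok 75): {"j":35,"kn":26,"ok":75}
After op 3 (replace /j 13): {"j":13,"kn":26,"ok":75}
After op 4 (add /ok 45): {"j":13,"kn":26,"ok":45}
After op 5 (remove /kn): {"j":13,"ok":45}
After op 6 (replace /ok 83): {"j":13,"ok":83}
After op 7 (add /l 51): {"j":13,"l":51,"ok":83}
After op 8 (replace /ok 95): {"j":13,"l":51,"ok":95}
After op 9 (remove /l): {"j":13,"ok":95}
After op 10 (replace /j 6): {"j":6,"ok":95}
After op 11 (add /j 37): {"j":37,"ok":95}
After op 12 (replace /j 21): {"j":21,"ok":95}
After op 13 (add /ghw 37): {"ghw":37,"j":21,"ok":95}
After op 14 (add /v 58): {"ghw":37,"j":21,"ok":95,"v":58}
After op 15 (remove /ok): {"ghw":37,"j":21,"v":58}
After op 16 (add /ghw 87): {"ghw":87,"j":21,"v":58}
After op 17 (replace /j 51): {"ghw":87,"j":51,"v":58}
After op 18 (remove /j): {"ghw":87,"v":58}
After op 19 (add /j 24): {"ghw":87,"j":24,"v":58}
After op 20 (remove /ghw): {"j":24,"v":58}
Size at the root: 2

Answer: 2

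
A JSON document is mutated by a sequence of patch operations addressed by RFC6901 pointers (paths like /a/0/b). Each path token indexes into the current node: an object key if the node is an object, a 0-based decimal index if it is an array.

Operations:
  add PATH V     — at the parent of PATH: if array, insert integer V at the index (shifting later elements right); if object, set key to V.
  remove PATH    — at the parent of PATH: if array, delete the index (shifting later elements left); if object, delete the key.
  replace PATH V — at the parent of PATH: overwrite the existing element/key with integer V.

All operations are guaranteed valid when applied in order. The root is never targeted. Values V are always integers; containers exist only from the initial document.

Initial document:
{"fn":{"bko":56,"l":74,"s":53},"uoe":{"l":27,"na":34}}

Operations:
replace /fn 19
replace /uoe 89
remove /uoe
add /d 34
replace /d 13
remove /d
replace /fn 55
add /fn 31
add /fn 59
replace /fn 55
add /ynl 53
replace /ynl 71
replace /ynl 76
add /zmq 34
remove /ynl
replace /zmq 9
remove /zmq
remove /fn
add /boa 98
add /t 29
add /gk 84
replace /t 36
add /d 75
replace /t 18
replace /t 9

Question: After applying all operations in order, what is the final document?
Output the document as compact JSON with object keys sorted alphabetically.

Answer: {"boa":98,"d":75,"gk":84,"t":9}

Derivation:
After op 1 (replace /fn 19): {"fn":19,"uoe":{"l":27,"na":34}}
After op 2 (replace /uoe 89): {"fn":19,"uoe":89}
After op 3 (remove /uoe): {"fn":19}
After op 4 (add /d 34): {"d":34,"fn":19}
After op 5 (replace /d 13): {"d":13,"fn":19}
After op 6 (remove /d): {"fn":19}
After op 7 (replace /fn 55): {"fn":55}
After op 8 (add /fn 31): {"fn":31}
After op 9 (add /fn 59): {"fn":59}
After op 10 (replace /fn 55): {"fn":55}
After op 11 (add /ynl 53): {"fn":55,"ynl":53}
After op 12 (replace /ynl 71): {"fn":55,"ynl":71}
After op 13 (replace /ynl 76): {"fn":55,"ynl":76}
After op 14 (add /zmq 34): {"fn":55,"ynl":76,"zmq":34}
After op 15 (remove /ynl): {"fn":55,"zmq":34}
After op 16 (replace /zmq 9): {"fn":55,"zmq":9}
After op 17 (remove /zmq): {"fn":55}
After op 18 (remove /fn): {}
After op 19 (add /boa 98): {"boa":98}
After op 20 (add /t 29): {"boa":98,"t":29}
After op 21 (add /gk 84): {"boa":98,"gk":84,"t":29}
After op 22 (replace /t 36): {"boa":98,"gk":84,"t":36}
After op 23 (add /d 75): {"boa":98,"d":75,"gk":84,"t":36}
After op 24 (replace /t 18): {"boa":98,"d":75,"gk":84,"t":18}
After op 25 (replace /t 9): {"boa":98,"d":75,"gk":84,"t":9}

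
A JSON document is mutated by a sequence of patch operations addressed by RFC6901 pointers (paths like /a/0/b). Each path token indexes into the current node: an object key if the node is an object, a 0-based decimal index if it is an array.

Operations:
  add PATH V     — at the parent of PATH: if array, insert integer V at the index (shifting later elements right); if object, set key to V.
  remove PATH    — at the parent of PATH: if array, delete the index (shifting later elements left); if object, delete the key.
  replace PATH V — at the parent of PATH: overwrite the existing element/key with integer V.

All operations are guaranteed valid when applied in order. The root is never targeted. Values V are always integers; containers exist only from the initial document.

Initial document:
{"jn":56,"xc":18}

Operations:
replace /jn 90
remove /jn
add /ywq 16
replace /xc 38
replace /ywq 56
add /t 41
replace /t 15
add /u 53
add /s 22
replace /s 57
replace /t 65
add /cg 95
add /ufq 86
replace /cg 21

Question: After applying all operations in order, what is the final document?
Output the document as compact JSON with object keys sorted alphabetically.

After op 1 (replace /jn 90): {"jn":90,"xc":18}
After op 2 (remove /jn): {"xc":18}
After op 3 (add /ywq 16): {"xc":18,"ywq":16}
After op 4 (replace /xc 38): {"xc":38,"ywq":16}
After op 5 (replace /ywq 56): {"xc":38,"ywq":56}
After op 6 (add /t 41): {"t":41,"xc":38,"ywq":56}
After op 7 (replace /t 15): {"t":15,"xc":38,"ywq":56}
After op 8 (add /u 53): {"t":15,"u":53,"xc":38,"ywq":56}
After op 9 (add /s 22): {"s":22,"t":15,"u":53,"xc":38,"ywq":56}
After op 10 (replace /s 57): {"s":57,"t":15,"u":53,"xc":38,"ywq":56}
After op 11 (replace /t 65): {"s":57,"t":65,"u":53,"xc":38,"ywq":56}
After op 12 (add /cg 95): {"cg":95,"s":57,"t":65,"u":53,"xc":38,"ywq":56}
After op 13 (add /ufq 86): {"cg":95,"s":57,"t":65,"u":53,"ufq":86,"xc":38,"ywq":56}
After op 14 (replace /cg 21): {"cg":21,"s":57,"t":65,"u":53,"ufq":86,"xc":38,"ywq":56}

Answer: {"cg":21,"s":57,"t":65,"u":53,"ufq":86,"xc":38,"ywq":56}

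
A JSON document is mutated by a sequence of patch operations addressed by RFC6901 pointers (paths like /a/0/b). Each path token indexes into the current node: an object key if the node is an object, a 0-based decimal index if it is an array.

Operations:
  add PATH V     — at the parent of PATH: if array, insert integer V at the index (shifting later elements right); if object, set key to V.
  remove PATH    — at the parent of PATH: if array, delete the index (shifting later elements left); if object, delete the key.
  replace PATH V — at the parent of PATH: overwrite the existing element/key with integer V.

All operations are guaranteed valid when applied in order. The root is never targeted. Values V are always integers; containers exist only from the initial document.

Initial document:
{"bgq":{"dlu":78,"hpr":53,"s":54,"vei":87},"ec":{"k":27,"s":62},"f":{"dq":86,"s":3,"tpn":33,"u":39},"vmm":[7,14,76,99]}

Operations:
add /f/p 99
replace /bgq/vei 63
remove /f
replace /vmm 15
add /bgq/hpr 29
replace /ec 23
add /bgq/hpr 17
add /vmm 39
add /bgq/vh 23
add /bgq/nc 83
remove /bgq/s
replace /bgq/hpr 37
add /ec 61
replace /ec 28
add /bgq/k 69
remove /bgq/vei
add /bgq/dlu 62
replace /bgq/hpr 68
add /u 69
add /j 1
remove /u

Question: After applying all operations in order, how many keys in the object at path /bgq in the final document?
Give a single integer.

Answer: 5

Derivation:
After op 1 (add /f/p 99): {"bgq":{"dlu":78,"hpr":53,"s":54,"vei":87},"ec":{"k":27,"s":62},"f":{"dq":86,"p":99,"s":3,"tpn":33,"u":39},"vmm":[7,14,76,99]}
After op 2 (replace /bgq/vei 63): {"bgq":{"dlu":78,"hpr":53,"s":54,"vei":63},"ec":{"k":27,"s":62},"f":{"dq":86,"p":99,"s":3,"tpn":33,"u":39},"vmm":[7,14,76,99]}
After op 3 (remove /f): {"bgq":{"dlu":78,"hpr":53,"s":54,"vei":63},"ec":{"k":27,"s":62},"vmm":[7,14,76,99]}
After op 4 (replace /vmm 15): {"bgq":{"dlu":78,"hpr":53,"s":54,"vei":63},"ec":{"k":27,"s":62},"vmm":15}
After op 5 (add /bgq/hpr 29): {"bgq":{"dlu":78,"hpr":29,"s":54,"vei":63},"ec":{"k":27,"s":62},"vmm":15}
After op 6 (replace /ec 23): {"bgq":{"dlu":78,"hpr":29,"s":54,"vei":63},"ec":23,"vmm":15}
After op 7 (add /bgq/hpr 17): {"bgq":{"dlu":78,"hpr":17,"s":54,"vei":63},"ec":23,"vmm":15}
After op 8 (add /vmm 39): {"bgq":{"dlu":78,"hpr":17,"s":54,"vei":63},"ec":23,"vmm":39}
After op 9 (add /bgq/vh 23): {"bgq":{"dlu":78,"hpr":17,"s":54,"vei":63,"vh":23},"ec":23,"vmm":39}
After op 10 (add /bgq/nc 83): {"bgq":{"dlu":78,"hpr":17,"nc":83,"s":54,"vei":63,"vh":23},"ec":23,"vmm":39}
After op 11 (remove /bgq/s): {"bgq":{"dlu":78,"hpr":17,"nc":83,"vei":63,"vh":23},"ec":23,"vmm":39}
After op 12 (replace /bgq/hpr 37): {"bgq":{"dlu":78,"hpr":37,"nc":83,"vei":63,"vh":23},"ec":23,"vmm":39}
After op 13 (add /ec 61): {"bgq":{"dlu":78,"hpr":37,"nc":83,"vei":63,"vh":23},"ec":61,"vmm":39}
After op 14 (replace /ec 28): {"bgq":{"dlu":78,"hpr":37,"nc":83,"vei":63,"vh":23},"ec":28,"vmm":39}
After op 15 (add /bgq/k 69): {"bgq":{"dlu":78,"hpr":37,"k":69,"nc":83,"vei":63,"vh":23},"ec":28,"vmm":39}
After op 16 (remove /bgq/vei): {"bgq":{"dlu":78,"hpr":37,"k":69,"nc":83,"vh":23},"ec":28,"vmm":39}
After op 17 (add /bgq/dlu 62): {"bgq":{"dlu":62,"hpr":37,"k":69,"nc":83,"vh":23},"ec":28,"vmm":39}
After op 18 (replace /bgq/hpr 68): {"bgq":{"dlu":62,"hpr":68,"k":69,"nc":83,"vh":23},"ec":28,"vmm":39}
After op 19 (add /u 69): {"bgq":{"dlu":62,"hpr":68,"k":69,"nc":83,"vh":23},"ec":28,"u":69,"vmm":39}
After op 20 (add /j 1): {"bgq":{"dlu":62,"hpr":68,"k":69,"nc":83,"vh":23},"ec":28,"j":1,"u":69,"vmm":39}
After op 21 (remove /u): {"bgq":{"dlu":62,"hpr":68,"k":69,"nc":83,"vh":23},"ec":28,"j":1,"vmm":39}
Size at path /bgq: 5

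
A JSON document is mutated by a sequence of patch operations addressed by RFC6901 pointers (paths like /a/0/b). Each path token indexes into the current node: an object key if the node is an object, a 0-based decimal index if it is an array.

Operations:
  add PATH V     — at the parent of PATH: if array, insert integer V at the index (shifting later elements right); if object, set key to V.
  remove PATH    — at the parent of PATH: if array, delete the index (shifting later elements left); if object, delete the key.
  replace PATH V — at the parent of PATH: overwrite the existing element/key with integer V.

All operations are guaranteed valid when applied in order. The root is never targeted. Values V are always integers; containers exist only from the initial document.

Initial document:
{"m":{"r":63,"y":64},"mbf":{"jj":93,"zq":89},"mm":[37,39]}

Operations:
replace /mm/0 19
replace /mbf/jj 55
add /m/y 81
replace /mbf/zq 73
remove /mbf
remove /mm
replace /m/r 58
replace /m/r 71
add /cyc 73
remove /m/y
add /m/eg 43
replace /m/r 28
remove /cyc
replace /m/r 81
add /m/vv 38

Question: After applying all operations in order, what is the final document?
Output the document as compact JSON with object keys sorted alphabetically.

Answer: {"m":{"eg":43,"r":81,"vv":38}}

Derivation:
After op 1 (replace /mm/0 19): {"m":{"r":63,"y":64},"mbf":{"jj":93,"zq":89},"mm":[19,39]}
After op 2 (replace /mbf/jj 55): {"m":{"r":63,"y":64},"mbf":{"jj":55,"zq":89},"mm":[19,39]}
After op 3 (add /m/y 81): {"m":{"r":63,"y":81},"mbf":{"jj":55,"zq":89},"mm":[19,39]}
After op 4 (replace /mbf/zq 73): {"m":{"r":63,"y":81},"mbf":{"jj":55,"zq":73},"mm":[19,39]}
After op 5 (remove /mbf): {"m":{"r":63,"y":81},"mm":[19,39]}
After op 6 (remove /mm): {"m":{"r":63,"y":81}}
After op 7 (replace /m/r 58): {"m":{"r":58,"y":81}}
After op 8 (replace /m/r 71): {"m":{"r":71,"y":81}}
After op 9 (add /cyc 73): {"cyc":73,"m":{"r":71,"y":81}}
After op 10 (remove /m/y): {"cyc":73,"m":{"r":71}}
After op 11 (add /m/eg 43): {"cyc":73,"m":{"eg":43,"r":71}}
After op 12 (replace /m/r 28): {"cyc":73,"m":{"eg":43,"r":28}}
After op 13 (remove /cyc): {"m":{"eg":43,"r":28}}
After op 14 (replace /m/r 81): {"m":{"eg":43,"r":81}}
After op 15 (add /m/vv 38): {"m":{"eg":43,"r":81,"vv":38}}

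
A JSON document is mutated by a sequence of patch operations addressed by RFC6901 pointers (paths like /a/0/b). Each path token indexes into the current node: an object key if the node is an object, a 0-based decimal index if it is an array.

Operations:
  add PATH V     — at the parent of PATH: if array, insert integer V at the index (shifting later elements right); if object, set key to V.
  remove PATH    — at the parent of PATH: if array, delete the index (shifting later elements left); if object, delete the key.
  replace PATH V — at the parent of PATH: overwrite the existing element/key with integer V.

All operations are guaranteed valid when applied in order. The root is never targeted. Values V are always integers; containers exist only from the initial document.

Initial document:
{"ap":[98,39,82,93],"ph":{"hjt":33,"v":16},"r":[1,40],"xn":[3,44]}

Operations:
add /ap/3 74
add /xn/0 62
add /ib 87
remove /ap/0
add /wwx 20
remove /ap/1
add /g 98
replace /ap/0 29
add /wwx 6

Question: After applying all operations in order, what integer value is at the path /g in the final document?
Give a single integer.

Answer: 98

Derivation:
After op 1 (add /ap/3 74): {"ap":[98,39,82,74,93],"ph":{"hjt":33,"v":16},"r":[1,40],"xn":[3,44]}
After op 2 (add /xn/0 62): {"ap":[98,39,82,74,93],"ph":{"hjt":33,"v":16},"r":[1,40],"xn":[62,3,44]}
After op 3 (add /ib 87): {"ap":[98,39,82,74,93],"ib":87,"ph":{"hjt":33,"v":16},"r":[1,40],"xn":[62,3,44]}
After op 4 (remove /ap/0): {"ap":[39,82,74,93],"ib":87,"ph":{"hjt":33,"v":16},"r":[1,40],"xn":[62,3,44]}
After op 5 (add /wwx 20): {"ap":[39,82,74,93],"ib":87,"ph":{"hjt":33,"v":16},"r":[1,40],"wwx":20,"xn":[62,3,44]}
After op 6 (remove /ap/1): {"ap":[39,74,93],"ib":87,"ph":{"hjt":33,"v":16},"r":[1,40],"wwx":20,"xn":[62,3,44]}
After op 7 (add /g 98): {"ap":[39,74,93],"g":98,"ib":87,"ph":{"hjt":33,"v":16},"r":[1,40],"wwx":20,"xn":[62,3,44]}
After op 8 (replace /ap/0 29): {"ap":[29,74,93],"g":98,"ib":87,"ph":{"hjt":33,"v":16},"r":[1,40],"wwx":20,"xn":[62,3,44]}
After op 9 (add /wwx 6): {"ap":[29,74,93],"g":98,"ib":87,"ph":{"hjt":33,"v":16},"r":[1,40],"wwx":6,"xn":[62,3,44]}
Value at /g: 98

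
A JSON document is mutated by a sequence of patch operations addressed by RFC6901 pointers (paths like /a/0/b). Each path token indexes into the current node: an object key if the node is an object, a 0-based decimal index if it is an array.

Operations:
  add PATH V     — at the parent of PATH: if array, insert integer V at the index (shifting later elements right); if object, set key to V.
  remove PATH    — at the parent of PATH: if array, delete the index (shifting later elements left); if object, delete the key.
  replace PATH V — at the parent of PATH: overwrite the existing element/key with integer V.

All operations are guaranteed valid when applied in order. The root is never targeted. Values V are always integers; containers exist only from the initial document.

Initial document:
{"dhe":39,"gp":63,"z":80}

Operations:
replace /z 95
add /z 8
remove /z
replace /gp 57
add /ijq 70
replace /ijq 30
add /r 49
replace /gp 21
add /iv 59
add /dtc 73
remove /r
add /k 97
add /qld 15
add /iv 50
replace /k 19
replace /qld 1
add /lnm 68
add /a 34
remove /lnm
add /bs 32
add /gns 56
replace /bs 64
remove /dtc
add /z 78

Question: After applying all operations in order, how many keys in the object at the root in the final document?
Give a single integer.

Answer: 10

Derivation:
After op 1 (replace /z 95): {"dhe":39,"gp":63,"z":95}
After op 2 (add /z 8): {"dhe":39,"gp":63,"z":8}
After op 3 (remove /z): {"dhe":39,"gp":63}
After op 4 (replace /gp 57): {"dhe":39,"gp":57}
After op 5 (add /ijq 70): {"dhe":39,"gp":57,"ijq":70}
After op 6 (replace /ijq 30): {"dhe":39,"gp":57,"ijq":30}
After op 7 (add /r 49): {"dhe":39,"gp":57,"ijq":30,"r":49}
After op 8 (replace /gp 21): {"dhe":39,"gp":21,"ijq":30,"r":49}
After op 9 (add /iv 59): {"dhe":39,"gp":21,"ijq":30,"iv":59,"r":49}
After op 10 (add /dtc 73): {"dhe":39,"dtc":73,"gp":21,"ijq":30,"iv":59,"r":49}
After op 11 (remove /r): {"dhe":39,"dtc":73,"gp":21,"ijq":30,"iv":59}
After op 12 (add /k 97): {"dhe":39,"dtc":73,"gp":21,"ijq":30,"iv":59,"k":97}
After op 13 (add /qld 15): {"dhe":39,"dtc":73,"gp":21,"ijq":30,"iv":59,"k":97,"qld":15}
After op 14 (add /iv 50): {"dhe":39,"dtc":73,"gp":21,"ijq":30,"iv":50,"k":97,"qld":15}
After op 15 (replace /k 19): {"dhe":39,"dtc":73,"gp":21,"ijq":30,"iv":50,"k":19,"qld":15}
After op 16 (replace /qld 1): {"dhe":39,"dtc":73,"gp":21,"ijq":30,"iv":50,"k":19,"qld":1}
After op 17 (add /lnm 68): {"dhe":39,"dtc":73,"gp":21,"ijq":30,"iv":50,"k":19,"lnm":68,"qld":1}
After op 18 (add /a 34): {"a":34,"dhe":39,"dtc":73,"gp":21,"ijq":30,"iv":50,"k":19,"lnm":68,"qld":1}
After op 19 (remove /lnm): {"a":34,"dhe":39,"dtc":73,"gp":21,"ijq":30,"iv":50,"k":19,"qld":1}
After op 20 (add /bs 32): {"a":34,"bs":32,"dhe":39,"dtc":73,"gp":21,"ijq":30,"iv":50,"k":19,"qld":1}
After op 21 (add /gns 56): {"a":34,"bs":32,"dhe":39,"dtc":73,"gns":56,"gp":21,"ijq":30,"iv":50,"k":19,"qld":1}
After op 22 (replace /bs 64): {"a":34,"bs":64,"dhe":39,"dtc":73,"gns":56,"gp":21,"ijq":30,"iv":50,"k":19,"qld":1}
After op 23 (remove /dtc): {"a":34,"bs":64,"dhe":39,"gns":56,"gp":21,"ijq":30,"iv":50,"k":19,"qld":1}
After op 24 (add /z 78): {"a":34,"bs":64,"dhe":39,"gns":56,"gp":21,"ijq":30,"iv":50,"k":19,"qld":1,"z":78}
Size at the root: 10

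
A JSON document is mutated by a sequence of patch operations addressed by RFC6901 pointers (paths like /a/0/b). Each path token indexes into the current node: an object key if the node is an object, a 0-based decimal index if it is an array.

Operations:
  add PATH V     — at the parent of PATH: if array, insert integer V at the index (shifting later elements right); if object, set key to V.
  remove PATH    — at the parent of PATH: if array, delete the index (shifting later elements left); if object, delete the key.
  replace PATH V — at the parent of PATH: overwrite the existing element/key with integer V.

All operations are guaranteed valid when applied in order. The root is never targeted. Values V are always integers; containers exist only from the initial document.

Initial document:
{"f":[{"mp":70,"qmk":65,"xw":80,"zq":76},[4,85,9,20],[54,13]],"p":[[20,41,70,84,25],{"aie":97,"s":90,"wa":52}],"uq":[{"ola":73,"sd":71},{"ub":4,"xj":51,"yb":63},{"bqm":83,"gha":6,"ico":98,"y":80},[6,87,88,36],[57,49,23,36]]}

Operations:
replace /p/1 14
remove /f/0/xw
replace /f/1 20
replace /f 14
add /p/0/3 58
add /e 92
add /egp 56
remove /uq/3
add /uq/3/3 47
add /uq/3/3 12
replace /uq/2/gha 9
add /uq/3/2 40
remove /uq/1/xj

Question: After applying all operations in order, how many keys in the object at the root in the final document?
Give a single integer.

Answer: 5

Derivation:
After op 1 (replace /p/1 14): {"f":[{"mp":70,"qmk":65,"xw":80,"zq":76},[4,85,9,20],[54,13]],"p":[[20,41,70,84,25],14],"uq":[{"ola":73,"sd":71},{"ub":4,"xj":51,"yb":63},{"bqm":83,"gha":6,"ico":98,"y":80},[6,87,88,36],[57,49,23,36]]}
After op 2 (remove /f/0/xw): {"f":[{"mp":70,"qmk":65,"zq":76},[4,85,9,20],[54,13]],"p":[[20,41,70,84,25],14],"uq":[{"ola":73,"sd":71},{"ub":4,"xj":51,"yb":63},{"bqm":83,"gha":6,"ico":98,"y":80},[6,87,88,36],[57,49,23,36]]}
After op 3 (replace /f/1 20): {"f":[{"mp":70,"qmk":65,"zq":76},20,[54,13]],"p":[[20,41,70,84,25],14],"uq":[{"ola":73,"sd":71},{"ub":4,"xj":51,"yb":63},{"bqm":83,"gha":6,"ico":98,"y":80},[6,87,88,36],[57,49,23,36]]}
After op 4 (replace /f 14): {"f":14,"p":[[20,41,70,84,25],14],"uq":[{"ola":73,"sd":71},{"ub":4,"xj":51,"yb":63},{"bqm":83,"gha":6,"ico":98,"y":80},[6,87,88,36],[57,49,23,36]]}
After op 5 (add /p/0/3 58): {"f":14,"p":[[20,41,70,58,84,25],14],"uq":[{"ola":73,"sd":71},{"ub":4,"xj":51,"yb":63},{"bqm":83,"gha":6,"ico":98,"y":80},[6,87,88,36],[57,49,23,36]]}
After op 6 (add /e 92): {"e":92,"f":14,"p":[[20,41,70,58,84,25],14],"uq":[{"ola":73,"sd":71},{"ub":4,"xj":51,"yb":63},{"bqm":83,"gha":6,"ico":98,"y":80},[6,87,88,36],[57,49,23,36]]}
After op 7 (add /egp 56): {"e":92,"egp":56,"f":14,"p":[[20,41,70,58,84,25],14],"uq":[{"ola":73,"sd":71},{"ub":4,"xj":51,"yb":63},{"bqm":83,"gha":6,"ico":98,"y":80},[6,87,88,36],[57,49,23,36]]}
After op 8 (remove /uq/3): {"e":92,"egp":56,"f":14,"p":[[20,41,70,58,84,25],14],"uq":[{"ola":73,"sd":71},{"ub":4,"xj":51,"yb":63},{"bqm":83,"gha":6,"ico":98,"y":80},[57,49,23,36]]}
After op 9 (add /uq/3/3 47): {"e":92,"egp":56,"f":14,"p":[[20,41,70,58,84,25],14],"uq":[{"ola":73,"sd":71},{"ub":4,"xj":51,"yb":63},{"bqm":83,"gha":6,"ico":98,"y":80},[57,49,23,47,36]]}
After op 10 (add /uq/3/3 12): {"e":92,"egp":56,"f":14,"p":[[20,41,70,58,84,25],14],"uq":[{"ola":73,"sd":71},{"ub":4,"xj":51,"yb":63},{"bqm":83,"gha":6,"ico":98,"y":80},[57,49,23,12,47,36]]}
After op 11 (replace /uq/2/gha 9): {"e":92,"egp":56,"f":14,"p":[[20,41,70,58,84,25],14],"uq":[{"ola":73,"sd":71},{"ub":4,"xj":51,"yb":63},{"bqm":83,"gha":9,"ico":98,"y":80},[57,49,23,12,47,36]]}
After op 12 (add /uq/3/2 40): {"e":92,"egp":56,"f":14,"p":[[20,41,70,58,84,25],14],"uq":[{"ola":73,"sd":71},{"ub":4,"xj":51,"yb":63},{"bqm":83,"gha":9,"ico":98,"y":80},[57,49,40,23,12,47,36]]}
After op 13 (remove /uq/1/xj): {"e":92,"egp":56,"f":14,"p":[[20,41,70,58,84,25],14],"uq":[{"ola":73,"sd":71},{"ub":4,"yb":63},{"bqm":83,"gha":9,"ico":98,"y":80},[57,49,40,23,12,47,36]]}
Size at the root: 5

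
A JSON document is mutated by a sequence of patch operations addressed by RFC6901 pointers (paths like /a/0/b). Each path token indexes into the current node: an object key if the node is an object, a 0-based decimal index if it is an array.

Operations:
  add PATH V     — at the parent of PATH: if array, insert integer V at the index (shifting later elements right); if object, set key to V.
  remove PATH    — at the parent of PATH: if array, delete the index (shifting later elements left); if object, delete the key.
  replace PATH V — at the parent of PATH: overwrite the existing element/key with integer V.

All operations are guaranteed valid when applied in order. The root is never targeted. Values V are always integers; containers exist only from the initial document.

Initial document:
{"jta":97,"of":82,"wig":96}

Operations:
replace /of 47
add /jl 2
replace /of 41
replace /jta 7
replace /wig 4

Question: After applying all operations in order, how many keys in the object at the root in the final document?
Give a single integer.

Answer: 4

Derivation:
After op 1 (replace /of 47): {"jta":97,"of":47,"wig":96}
After op 2 (add /jl 2): {"jl":2,"jta":97,"of":47,"wig":96}
After op 3 (replace /of 41): {"jl":2,"jta":97,"of":41,"wig":96}
After op 4 (replace /jta 7): {"jl":2,"jta":7,"of":41,"wig":96}
After op 5 (replace /wig 4): {"jl":2,"jta":7,"of":41,"wig":4}
Size at the root: 4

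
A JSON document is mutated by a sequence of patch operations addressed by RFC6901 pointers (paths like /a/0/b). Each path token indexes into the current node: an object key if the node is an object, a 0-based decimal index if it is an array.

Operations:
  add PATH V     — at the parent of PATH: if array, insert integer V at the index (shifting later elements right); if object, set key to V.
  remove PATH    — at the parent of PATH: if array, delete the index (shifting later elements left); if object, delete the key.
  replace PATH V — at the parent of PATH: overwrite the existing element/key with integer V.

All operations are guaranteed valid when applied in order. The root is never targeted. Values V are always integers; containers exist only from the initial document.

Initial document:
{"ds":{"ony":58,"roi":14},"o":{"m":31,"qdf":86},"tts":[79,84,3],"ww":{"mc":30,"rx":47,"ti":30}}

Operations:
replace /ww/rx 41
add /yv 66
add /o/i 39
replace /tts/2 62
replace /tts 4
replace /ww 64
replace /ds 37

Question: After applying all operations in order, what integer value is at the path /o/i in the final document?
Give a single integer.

Answer: 39

Derivation:
After op 1 (replace /ww/rx 41): {"ds":{"ony":58,"roi":14},"o":{"m":31,"qdf":86},"tts":[79,84,3],"ww":{"mc":30,"rx":41,"ti":30}}
After op 2 (add /yv 66): {"ds":{"ony":58,"roi":14},"o":{"m":31,"qdf":86},"tts":[79,84,3],"ww":{"mc":30,"rx":41,"ti":30},"yv":66}
After op 3 (add /o/i 39): {"ds":{"ony":58,"roi":14},"o":{"i":39,"m":31,"qdf":86},"tts":[79,84,3],"ww":{"mc":30,"rx":41,"ti":30},"yv":66}
After op 4 (replace /tts/2 62): {"ds":{"ony":58,"roi":14},"o":{"i":39,"m":31,"qdf":86},"tts":[79,84,62],"ww":{"mc":30,"rx":41,"ti":30},"yv":66}
After op 5 (replace /tts 4): {"ds":{"ony":58,"roi":14},"o":{"i":39,"m":31,"qdf":86},"tts":4,"ww":{"mc":30,"rx":41,"ti":30},"yv":66}
After op 6 (replace /ww 64): {"ds":{"ony":58,"roi":14},"o":{"i":39,"m":31,"qdf":86},"tts":4,"ww":64,"yv":66}
After op 7 (replace /ds 37): {"ds":37,"o":{"i":39,"m":31,"qdf":86},"tts":4,"ww":64,"yv":66}
Value at /o/i: 39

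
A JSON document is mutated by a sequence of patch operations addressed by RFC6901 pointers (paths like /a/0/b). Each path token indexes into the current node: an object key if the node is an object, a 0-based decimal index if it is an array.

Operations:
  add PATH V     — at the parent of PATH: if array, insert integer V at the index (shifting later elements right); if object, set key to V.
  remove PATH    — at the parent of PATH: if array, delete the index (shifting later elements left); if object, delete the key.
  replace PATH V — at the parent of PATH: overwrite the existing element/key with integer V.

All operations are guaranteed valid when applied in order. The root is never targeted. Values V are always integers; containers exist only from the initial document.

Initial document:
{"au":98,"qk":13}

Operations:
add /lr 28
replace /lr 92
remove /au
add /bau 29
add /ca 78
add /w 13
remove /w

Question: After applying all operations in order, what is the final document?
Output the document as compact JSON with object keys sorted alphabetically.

Answer: {"bau":29,"ca":78,"lr":92,"qk":13}

Derivation:
After op 1 (add /lr 28): {"au":98,"lr":28,"qk":13}
After op 2 (replace /lr 92): {"au":98,"lr":92,"qk":13}
After op 3 (remove /au): {"lr":92,"qk":13}
After op 4 (add /bau 29): {"bau":29,"lr":92,"qk":13}
After op 5 (add /ca 78): {"bau":29,"ca":78,"lr":92,"qk":13}
After op 6 (add /w 13): {"bau":29,"ca":78,"lr":92,"qk":13,"w":13}
After op 7 (remove /w): {"bau":29,"ca":78,"lr":92,"qk":13}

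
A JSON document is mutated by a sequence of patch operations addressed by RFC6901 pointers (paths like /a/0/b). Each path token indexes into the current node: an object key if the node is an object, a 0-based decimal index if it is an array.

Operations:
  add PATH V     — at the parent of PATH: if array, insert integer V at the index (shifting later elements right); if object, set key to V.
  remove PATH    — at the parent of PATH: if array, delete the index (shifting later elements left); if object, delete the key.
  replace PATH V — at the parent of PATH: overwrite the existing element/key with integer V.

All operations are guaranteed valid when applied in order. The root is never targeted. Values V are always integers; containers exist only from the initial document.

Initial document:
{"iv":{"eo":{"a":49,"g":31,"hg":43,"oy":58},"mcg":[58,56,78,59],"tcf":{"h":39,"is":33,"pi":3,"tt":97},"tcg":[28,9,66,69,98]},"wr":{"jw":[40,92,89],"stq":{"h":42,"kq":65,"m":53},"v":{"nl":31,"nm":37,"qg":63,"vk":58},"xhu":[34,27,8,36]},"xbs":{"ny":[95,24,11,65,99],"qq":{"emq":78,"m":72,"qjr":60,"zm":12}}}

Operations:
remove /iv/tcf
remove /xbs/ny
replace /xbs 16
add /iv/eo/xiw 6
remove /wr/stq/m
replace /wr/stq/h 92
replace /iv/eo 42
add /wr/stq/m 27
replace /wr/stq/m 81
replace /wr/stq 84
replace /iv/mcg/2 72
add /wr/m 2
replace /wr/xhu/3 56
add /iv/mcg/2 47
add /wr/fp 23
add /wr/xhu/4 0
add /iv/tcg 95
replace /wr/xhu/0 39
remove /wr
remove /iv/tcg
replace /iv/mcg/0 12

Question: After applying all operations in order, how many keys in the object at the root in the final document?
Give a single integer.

After op 1 (remove /iv/tcf): {"iv":{"eo":{"a":49,"g":31,"hg":43,"oy":58},"mcg":[58,56,78,59],"tcg":[28,9,66,69,98]},"wr":{"jw":[40,92,89],"stq":{"h":42,"kq":65,"m":53},"v":{"nl":31,"nm":37,"qg":63,"vk":58},"xhu":[34,27,8,36]},"xbs":{"ny":[95,24,11,65,99],"qq":{"emq":78,"m":72,"qjr":60,"zm":12}}}
After op 2 (remove /xbs/ny): {"iv":{"eo":{"a":49,"g":31,"hg":43,"oy":58},"mcg":[58,56,78,59],"tcg":[28,9,66,69,98]},"wr":{"jw":[40,92,89],"stq":{"h":42,"kq":65,"m":53},"v":{"nl":31,"nm":37,"qg":63,"vk":58},"xhu":[34,27,8,36]},"xbs":{"qq":{"emq":78,"m":72,"qjr":60,"zm":12}}}
After op 3 (replace /xbs 16): {"iv":{"eo":{"a":49,"g":31,"hg":43,"oy":58},"mcg":[58,56,78,59],"tcg":[28,9,66,69,98]},"wr":{"jw":[40,92,89],"stq":{"h":42,"kq":65,"m":53},"v":{"nl":31,"nm":37,"qg":63,"vk":58},"xhu":[34,27,8,36]},"xbs":16}
After op 4 (add /iv/eo/xiw 6): {"iv":{"eo":{"a":49,"g":31,"hg":43,"oy":58,"xiw":6},"mcg":[58,56,78,59],"tcg":[28,9,66,69,98]},"wr":{"jw":[40,92,89],"stq":{"h":42,"kq":65,"m":53},"v":{"nl":31,"nm":37,"qg":63,"vk":58},"xhu":[34,27,8,36]},"xbs":16}
After op 5 (remove /wr/stq/m): {"iv":{"eo":{"a":49,"g":31,"hg":43,"oy":58,"xiw":6},"mcg":[58,56,78,59],"tcg":[28,9,66,69,98]},"wr":{"jw":[40,92,89],"stq":{"h":42,"kq":65},"v":{"nl":31,"nm":37,"qg":63,"vk":58},"xhu":[34,27,8,36]},"xbs":16}
After op 6 (replace /wr/stq/h 92): {"iv":{"eo":{"a":49,"g":31,"hg":43,"oy":58,"xiw":6},"mcg":[58,56,78,59],"tcg":[28,9,66,69,98]},"wr":{"jw":[40,92,89],"stq":{"h":92,"kq":65},"v":{"nl":31,"nm":37,"qg":63,"vk":58},"xhu":[34,27,8,36]},"xbs":16}
After op 7 (replace /iv/eo 42): {"iv":{"eo":42,"mcg":[58,56,78,59],"tcg":[28,9,66,69,98]},"wr":{"jw":[40,92,89],"stq":{"h":92,"kq":65},"v":{"nl":31,"nm":37,"qg":63,"vk":58},"xhu":[34,27,8,36]},"xbs":16}
After op 8 (add /wr/stq/m 27): {"iv":{"eo":42,"mcg":[58,56,78,59],"tcg":[28,9,66,69,98]},"wr":{"jw":[40,92,89],"stq":{"h":92,"kq":65,"m":27},"v":{"nl":31,"nm":37,"qg":63,"vk":58},"xhu":[34,27,8,36]},"xbs":16}
After op 9 (replace /wr/stq/m 81): {"iv":{"eo":42,"mcg":[58,56,78,59],"tcg":[28,9,66,69,98]},"wr":{"jw":[40,92,89],"stq":{"h":92,"kq":65,"m":81},"v":{"nl":31,"nm":37,"qg":63,"vk":58},"xhu":[34,27,8,36]},"xbs":16}
After op 10 (replace /wr/stq 84): {"iv":{"eo":42,"mcg":[58,56,78,59],"tcg":[28,9,66,69,98]},"wr":{"jw":[40,92,89],"stq":84,"v":{"nl":31,"nm":37,"qg":63,"vk":58},"xhu":[34,27,8,36]},"xbs":16}
After op 11 (replace /iv/mcg/2 72): {"iv":{"eo":42,"mcg":[58,56,72,59],"tcg":[28,9,66,69,98]},"wr":{"jw":[40,92,89],"stq":84,"v":{"nl":31,"nm":37,"qg":63,"vk":58},"xhu":[34,27,8,36]},"xbs":16}
After op 12 (add /wr/m 2): {"iv":{"eo":42,"mcg":[58,56,72,59],"tcg":[28,9,66,69,98]},"wr":{"jw":[40,92,89],"m":2,"stq":84,"v":{"nl":31,"nm":37,"qg":63,"vk":58},"xhu":[34,27,8,36]},"xbs":16}
After op 13 (replace /wr/xhu/3 56): {"iv":{"eo":42,"mcg":[58,56,72,59],"tcg":[28,9,66,69,98]},"wr":{"jw":[40,92,89],"m":2,"stq":84,"v":{"nl":31,"nm":37,"qg":63,"vk":58},"xhu":[34,27,8,56]},"xbs":16}
After op 14 (add /iv/mcg/2 47): {"iv":{"eo":42,"mcg":[58,56,47,72,59],"tcg":[28,9,66,69,98]},"wr":{"jw":[40,92,89],"m":2,"stq":84,"v":{"nl":31,"nm":37,"qg":63,"vk":58},"xhu":[34,27,8,56]},"xbs":16}
After op 15 (add /wr/fp 23): {"iv":{"eo":42,"mcg":[58,56,47,72,59],"tcg":[28,9,66,69,98]},"wr":{"fp":23,"jw":[40,92,89],"m":2,"stq":84,"v":{"nl":31,"nm":37,"qg":63,"vk":58},"xhu":[34,27,8,56]},"xbs":16}
After op 16 (add /wr/xhu/4 0): {"iv":{"eo":42,"mcg":[58,56,47,72,59],"tcg":[28,9,66,69,98]},"wr":{"fp":23,"jw":[40,92,89],"m":2,"stq":84,"v":{"nl":31,"nm":37,"qg":63,"vk":58},"xhu":[34,27,8,56,0]},"xbs":16}
After op 17 (add /iv/tcg 95): {"iv":{"eo":42,"mcg":[58,56,47,72,59],"tcg":95},"wr":{"fp":23,"jw":[40,92,89],"m":2,"stq":84,"v":{"nl":31,"nm":37,"qg":63,"vk":58},"xhu":[34,27,8,56,0]},"xbs":16}
After op 18 (replace /wr/xhu/0 39): {"iv":{"eo":42,"mcg":[58,56,47,72,59],"tcg":95},"wr":{"fp":23,"jw":[40,92,89],"m":2,"stq":84,"v":{"nl":31,"nm":37,"qg":63,"vk":58},"xhu":[39,27,8,56,0]},"xbs":16}
After op 19 (remove /wr): {"iv":{"eo":42,"mcg":[58,56,47,72,59],"tcg":95},"xbs":16}
After op 20 (remove /iv/tcg): {"iv":{"eo":42,"mcg":[58,56,47,72,59]},"xbs":16}
After op 21 (replace /iv/mcg/0 12): {"iv":{"eo":42,"mcg":[12,56,47,72,59]},"xbs":16}
Size at the root: 2

Answer: 2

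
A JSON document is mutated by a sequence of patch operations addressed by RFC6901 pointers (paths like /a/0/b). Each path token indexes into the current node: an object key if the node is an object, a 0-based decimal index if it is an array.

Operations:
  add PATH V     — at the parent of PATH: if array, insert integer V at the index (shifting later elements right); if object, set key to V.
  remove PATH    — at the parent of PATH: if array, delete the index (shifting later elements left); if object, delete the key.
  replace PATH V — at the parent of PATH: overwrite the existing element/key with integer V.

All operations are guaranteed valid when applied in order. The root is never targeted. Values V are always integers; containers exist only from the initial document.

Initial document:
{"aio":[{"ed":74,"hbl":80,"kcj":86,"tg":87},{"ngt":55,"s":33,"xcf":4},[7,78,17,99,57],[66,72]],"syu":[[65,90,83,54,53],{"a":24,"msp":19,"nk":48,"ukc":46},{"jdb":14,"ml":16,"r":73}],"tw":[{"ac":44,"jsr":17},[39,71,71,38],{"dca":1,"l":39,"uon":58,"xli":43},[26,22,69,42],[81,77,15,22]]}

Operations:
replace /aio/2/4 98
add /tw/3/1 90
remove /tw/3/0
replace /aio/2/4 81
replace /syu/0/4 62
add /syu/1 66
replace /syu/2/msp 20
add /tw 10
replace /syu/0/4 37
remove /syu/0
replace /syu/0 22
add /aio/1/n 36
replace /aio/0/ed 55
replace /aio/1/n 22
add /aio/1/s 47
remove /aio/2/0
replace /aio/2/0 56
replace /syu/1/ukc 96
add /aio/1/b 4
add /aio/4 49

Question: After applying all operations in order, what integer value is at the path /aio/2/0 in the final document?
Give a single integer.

Answer: 56

Derivation:
After op 1 (replace /aio/2/4 98): {"aio":[{"ed":74,"hbl":80,"kcj":86,"tg":87},{"ngt":55,"s":33,"xcf":4},[7,78,17,99,98],[66,72]],"syu":[[65,90,83,54,53],{"a":24,"msp":19,"nk":48,"ukc":46},{"jdb":14,"ml":16,"r":73}],"tw":[{"ac":44,"jsr":17},[39,71,71,38],{"dca":1,"l":39,"uon":58,"xli":43},[26,22,69,42],[81,77,15,22]]}
After op 2 (add /tw/3/1 90): {"aio":[{"ed":74,"hbl":80,"kcj":86,"tg":87},{"ngt":55,"s":33,"xcf":4},[7,78,17,99,98],[66,72]],"syu":[[65,90,83,54,53],{"a":24,"msp":19,"nk":48,"ukc":46},{"jdb":14,"ml":16,"r":73}],"tw":[{"ac":44,"jsr":17},[39,71,71,38],{"dca":1,"l":39,"uon":58,"xli":43},[26,90,22,69,42],[81,77,15,22]]}
After op 3 (remove /tw/3/0): {"aio":[{"ed":74,"hbl":80,"kcj":86,"tg":87},{"ngt":55,"s":33,"xcf":4},[7,78,17,99,98],[66,72]],"syu":[[65,90,83,54,53],{"a":24,"msp":19,"nk":48,"ukc":46},{"jdb":14,"ml":16,"r":73}],"tw":[{"ac":44,"jsr":17},[39,71,71,38],{"dca":1,"l":39,"uon":58,"xli":43},[90,22,69,42],[81,77,15,22]]}
After op 4 (replace /aio/2/4 81): {"aio":[{"ed":74,"hbl":80,"kcj":86,"tg":87},{"ngt":55,"s":33,"xcf":4},[7,78,17,99,81],[66,72]],"syu":[[65,90,83,54,53],{"a":24,"msp":19,"nk":48,"ukc":46},{"jdb":14,"ml":16,"r":73}],"tw":[{"ac":44,"jsr":17},[39,71,71,38],{"dca":1,"l":39,"uon":58,"xli":43},[90,22,69,42],[81,77,15,22]]}
After op 5 (replace /syu/0/4 62): {"aio":[{"ed":74,"hbl":80,"kcj":86,"tg":87},{"ngt":55,"s":33,"xcf":4},[7,78,17,99,81],[66,72]],"syu":[[65,90,83,54,62],{"a":24,"msp":19,"nk":48,"ukc":46},{"jdb":14,"ml":16,"r":73}],"tw":[{"ac":44,"jsr":17},[39,71,71,38],{"dca":1,"l":39,"uon":58,"xli":43},[90,22,69,42],[81,77,15,22]]}
After op 6 (add /syu/1 66): {"aio":[{"ed":74,"hbl":80,"kcj":86,"tg":87},{"ngt":55,"s":33,"xcf":4},[7,78,17,99,81],[66,72]],"syu":[[65,90,83,54,62],66,{"a":24,"msp":19,"nk":48,"ukc":46},{"jdb":14,"ml":16,"r":73}],"tw":[{"ac":44,"jsr":17},[39,71,71,38],{"dca":1,"l":39,"uon":58,"xli":43},[90,22,69,42],[81,77,15,22]]}
After op 7 (replace /syu/2/msp 20): {"aio":[{"ed":74,"hbl":80,"kcj":86,"tg":87},{"ngt":55,"s":33,"xcf":4},[7,78,17,99,81],[66,72]],"syu":[[65,90,83,54,62],66,{"a":24,"msp":20,"nk":48,"ukc":46},{"jdb":14,"ml":16,"r":73}],"tw":[{"ac":44,"jsr":17},[39,71,71,38],{"dca":1,"l":39,"uon":58,"xli":43},[90,22,69,42],[81,77,15,22]]}
After op 8 (add /tw 10): {"aio":[{"ed":74,"hbl":80,"kcj":86,"tg":87},{"ngt":55,"s":33,"xcf":4},[7,78,17,99,81],[66,72]],"syu":[[65,90,83,54,62],66,{"a":24,"msp":20,"nk":48,"ukc":46},{"jdb":14,"ml":16,"r":73}],"tw":10}
After op 9 (replace /syu/0/4 37): {"aio":[{"ed":74,"hbl":80,"kcj":86,"tg":87},{"ngt":55,"s":33,"xcf":4},[7,78,17,99,81],[66,72]],"syu":[[65,90,83,54,37],66,{"a":24,"msp":20,"nk":48,"ukc":46},{"jdb":14,"ml":16,"r":73}],"tw":10}
After op 10 (remove /syu/0): {"aio":[{"ed":74,"hbl":80,"kcj":86,"tg":87},{"ngt":55,"s":33,"xcf":4},[7,78,17,99,81],[66,72]],"syu":[66,{"a":24,"msp":20,"nk":48,"ukc":46},{"jdb":14,"ml":16,"r":73}],"tw":10}
After op 11 (replace /syu/0 22): {"aio":[{"ed":74,"hbl":80,"kcj":86,"tg":87},{"ngt":55,"s":33,"xcf":4},[7,78,17,99,81],[66,72]],"syu":[22,{"a":24,"msp":20,"nk":48,"ukc":46},{"jdb":14,"ml":16,"r":73}],"tw":10}
After op 12 (add /aio/1/n 36): {"aio":[{"ed":74,"hbl":80,"kcj":86,"tg":87},{"n":36,"ngt":55,"s":33,"xcf":4},[7,78,17,99,81],[66,72]],"syu":[22,{"a":24,"msp":20,"nk":48,"ukc":46},{"jdb":14,"ml":16,"r":73}],"tw":10}
After op 13 (replace /aio/0/ed 55): {"aio":[{"ed":55,"hbl":80,"kcj":86,"tg":87},{"n":36,"ngt":55,"s":33,"xcf":4},[7,78,17,99,81],[66,72]],"syu":[22,{"a":24,"msp":20,"nk":48,"ukc":46},{"jdb":14,"ml":16,"r":73}],"tw":10}
After op 14 (replace /aio/1/n 22): {"aio":[{"ed":55,"hbl":80,"kcj":86,"tg":87},{"n":22,"ngt":55,"s":33,"xcf":4},[7,78,17,99,81],[66,72]],"syu":[22,{"a":24,"msp":20,"nk":48,"ukc":46},{"jdb":14,"ml":16,"r":73}],"tw":10}
After op 15 (add /aio/1/s 47): {"aio":[{"ed":55,"hbl":80,"kcj":86,"tg":87},{"n":22,"ngt":55,"s":47,"xcf":4},[7,78,17,99,81],[66,72]],"syu":[22,{"a":24,"msp":20,"nk":48,"ukc":46},{"jdb":14,"ml":16,"r":73}],"tw":10}
After op 16 (remove /aio/2/0): {"aio":[{"ed":55,"hbl":80,"kcj":86,"tg":87},{"n":22,"ngt":55,"s":47,"xcf":4},[78,17,99,81],[66,72]],"syu":[22,{"a":24,"msp":20,"nk":48,"ukc":46},{"jdb":14,"ml":16,"r":73}],"tw":10}
After op 17 (replace /aio/2/0 56): {"aio":[{"ed":55,"hbl":80,"kcj":86,"tg":87},{"n":22,"ngt":55,"s":47,"xcf":4},[56,17,99,81],[66,72]],"syu":[22,{"a":24,"msp":20,"nk":48,"ukc":46},{"jdb":14,"ml":16,"r":73}],"tw":10}
After op 18 (replace /syu/1/ukc 96): {"aio":[{"ed":55,"hbl":80,"kcj":86,"tg":87},{"n":22,"ngt":55,"s":47,"xcf":4},[56,17,99,81],[66,72]],"syu":[22,{"a":24,"msp":20,"nk":48,"ukc":96},{"jdb":14,"ml":16,"r":73}],"tw":10}
After op 19 (add /aio/1/b 4): {"aio":[{"ed":55,"hbl":80,"kcj":86,"tg":87},{"b":4,"n":22,"ngt":55,"s":47,"xcf":4},[56,17,99,81],[66,72]],"syu":[22,{"a":24,"msp":20,"nk":48,"ukc":96},{"jdb":14,"ml":16,"r":73}],"tw":10}
After op 20 (add /aio/4 49): {"aio":[{"ed":55,"hbl":80,"kcj":86,"tg":87},{"b":4,"n":22,"ngt":55,"s":47,"xcf":4},[56,17,99,81],[66,72],49],"syu":[22,{"a":24,"msp":20,"nk":48,"ukc":96},{"jdb":14,"ml":16,"r":73}],"tw":10}
Value at /aio/2/0: 56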